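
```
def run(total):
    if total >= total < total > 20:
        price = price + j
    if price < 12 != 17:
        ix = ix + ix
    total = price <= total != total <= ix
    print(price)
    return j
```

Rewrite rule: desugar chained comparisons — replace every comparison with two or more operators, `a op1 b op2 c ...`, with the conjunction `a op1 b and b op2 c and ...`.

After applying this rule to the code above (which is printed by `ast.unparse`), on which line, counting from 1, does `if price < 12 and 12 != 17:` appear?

Transformed code:
def run(total):
    if total >= total and total < total and (total > 20):
        price = price + j
    if price < 12 and 12 != 17:
        ix = ix + ix
    total = price <= total and total != total and (total <= ix)
    print(price)
    return j

4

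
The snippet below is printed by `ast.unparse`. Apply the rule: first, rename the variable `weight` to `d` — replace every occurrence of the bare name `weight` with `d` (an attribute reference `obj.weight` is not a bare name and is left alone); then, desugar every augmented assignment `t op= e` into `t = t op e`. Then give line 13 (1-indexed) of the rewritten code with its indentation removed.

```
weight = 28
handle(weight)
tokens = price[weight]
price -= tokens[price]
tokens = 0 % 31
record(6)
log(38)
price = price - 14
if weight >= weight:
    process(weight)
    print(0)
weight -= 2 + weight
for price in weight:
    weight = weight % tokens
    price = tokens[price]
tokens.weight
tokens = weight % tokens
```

Transformed code:
d = 28
handle(d)
tokens = price[d]
price = price - tokens[price]
tokens = 0 % 31
record(6)
log(38)
price = price - 14
if d >= d:
    process(d)
    print(0)
d = d - (2 + d)
for price in d:
    d = d % tokens
    price = tokens[price]
tokens.weight
tokens = d % tokens

for price in d:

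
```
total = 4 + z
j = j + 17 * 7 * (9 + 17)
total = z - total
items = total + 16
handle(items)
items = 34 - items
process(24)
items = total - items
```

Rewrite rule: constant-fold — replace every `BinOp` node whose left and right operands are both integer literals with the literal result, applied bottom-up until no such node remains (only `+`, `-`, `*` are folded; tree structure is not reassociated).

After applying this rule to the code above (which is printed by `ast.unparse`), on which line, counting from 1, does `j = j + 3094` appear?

Transformed code:
total = 4 + z
j = j + 3094
total = z - total
items = total + 16
handle(items)
items = 34 - items
process(24)
items = total - items

2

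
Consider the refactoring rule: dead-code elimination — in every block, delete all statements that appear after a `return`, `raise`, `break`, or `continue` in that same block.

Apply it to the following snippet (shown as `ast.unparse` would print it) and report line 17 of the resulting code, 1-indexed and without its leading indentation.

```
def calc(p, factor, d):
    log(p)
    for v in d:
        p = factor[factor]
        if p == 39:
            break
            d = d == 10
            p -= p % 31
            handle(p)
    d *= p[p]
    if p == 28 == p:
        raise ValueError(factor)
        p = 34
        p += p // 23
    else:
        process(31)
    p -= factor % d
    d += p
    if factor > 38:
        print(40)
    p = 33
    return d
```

return d

Transformed code:
def calc(p, factor, d):
    log(p)
    for v in d:
        p = factor[factor]
        if p == 39:
            break
    d *= p[p]
    if p == 28 == p:
        raise ValueError(factor)
    else:
        process(31)
    p -= factor % d
    d += p
    if factor > 38:
        print(40)
    p = 33
    return d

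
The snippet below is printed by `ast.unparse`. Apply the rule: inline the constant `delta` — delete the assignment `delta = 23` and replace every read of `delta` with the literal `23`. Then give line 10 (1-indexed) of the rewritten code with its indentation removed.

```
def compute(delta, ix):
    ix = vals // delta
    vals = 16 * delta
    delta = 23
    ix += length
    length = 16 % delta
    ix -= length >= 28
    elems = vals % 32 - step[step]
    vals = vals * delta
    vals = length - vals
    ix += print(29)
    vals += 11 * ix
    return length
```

Transformed code:
def compute(delta, ix):
    ix = vals // 23
    vals = 16 * 23
    ix += length
    length = 16 % 23
    ix -= length >= 28
    elems = vals % 32 - step[step]
    vals = vals * 23
    vals = length - vals
    ix += print(29)
    vals += 11 * ix
    return length

ix += print(29)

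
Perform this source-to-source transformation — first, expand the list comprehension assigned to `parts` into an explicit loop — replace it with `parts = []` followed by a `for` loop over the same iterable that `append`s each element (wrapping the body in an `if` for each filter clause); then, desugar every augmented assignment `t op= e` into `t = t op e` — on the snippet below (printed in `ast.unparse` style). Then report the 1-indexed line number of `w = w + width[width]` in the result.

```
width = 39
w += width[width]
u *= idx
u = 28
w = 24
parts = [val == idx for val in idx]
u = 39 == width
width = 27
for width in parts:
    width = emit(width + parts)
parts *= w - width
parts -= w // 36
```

Transformed code:
width = 39
w = w + width[width]
u = u * idx
u = 28
w = 24
parts = []
for val in idx:
    parts.append(val == idx)
u = 39 == width
width = 27
for width in parts:
    width = emit(width + parts)
parts = parts * (w - width)
parts = parts - w // 36

2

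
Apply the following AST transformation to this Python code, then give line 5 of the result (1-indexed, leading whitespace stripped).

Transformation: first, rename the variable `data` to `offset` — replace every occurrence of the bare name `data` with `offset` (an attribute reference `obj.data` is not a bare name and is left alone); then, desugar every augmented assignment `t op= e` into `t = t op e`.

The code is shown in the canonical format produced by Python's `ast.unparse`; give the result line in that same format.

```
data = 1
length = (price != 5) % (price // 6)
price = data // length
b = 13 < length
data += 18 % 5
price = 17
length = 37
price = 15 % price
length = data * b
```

offset = offset + 18 % 5

Transformed code:
offset = 1
length = (price != 5) % (price // 6)
price = offset // length
b = 13 < length
offset = offset + 18 % 5
price = 17
length = 37
price = 15 % price
length = offset * b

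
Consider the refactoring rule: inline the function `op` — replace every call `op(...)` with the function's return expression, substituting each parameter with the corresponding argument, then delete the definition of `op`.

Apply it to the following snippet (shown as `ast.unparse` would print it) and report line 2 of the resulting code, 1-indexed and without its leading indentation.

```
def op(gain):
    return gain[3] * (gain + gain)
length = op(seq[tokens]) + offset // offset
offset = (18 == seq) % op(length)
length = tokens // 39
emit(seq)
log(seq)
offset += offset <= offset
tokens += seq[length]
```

Transformed code:
length = seq[tokens][3] * (seq[tokens] + seq[tokens]) + offset // offset
offset = (18 == seq) % (length[3] * (length + length))
length = tokens // 39
emit(seq)
log(seq)
offset += offset <= offset
tokens += seq[length]

offset = (18 == seq) % (length[3] * (length + length))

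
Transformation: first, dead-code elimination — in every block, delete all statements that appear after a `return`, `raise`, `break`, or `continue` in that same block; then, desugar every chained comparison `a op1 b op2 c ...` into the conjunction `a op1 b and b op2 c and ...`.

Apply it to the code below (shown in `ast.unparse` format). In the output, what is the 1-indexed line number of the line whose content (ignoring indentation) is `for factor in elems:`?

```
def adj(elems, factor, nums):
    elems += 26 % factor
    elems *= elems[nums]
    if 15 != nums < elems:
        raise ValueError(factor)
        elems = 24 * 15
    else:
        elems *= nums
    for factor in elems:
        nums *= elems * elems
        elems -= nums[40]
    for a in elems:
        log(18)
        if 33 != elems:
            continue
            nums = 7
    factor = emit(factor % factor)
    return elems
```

Transformed code:
def adj(elems, factor, nums):
    elems += 26 % factor
    elems *= elems[nums]
    if 15 != nums and nums < elems:
        raise ValueError(factor)
    else:
        elems *= nums
    for factor in elems:
        nums *= elems * elems
        elems -= nums[40]
    for a in elems:
        log(18)
        if 33 != elems:
            continue
    factor = emit(factor % factor)
    return elems

8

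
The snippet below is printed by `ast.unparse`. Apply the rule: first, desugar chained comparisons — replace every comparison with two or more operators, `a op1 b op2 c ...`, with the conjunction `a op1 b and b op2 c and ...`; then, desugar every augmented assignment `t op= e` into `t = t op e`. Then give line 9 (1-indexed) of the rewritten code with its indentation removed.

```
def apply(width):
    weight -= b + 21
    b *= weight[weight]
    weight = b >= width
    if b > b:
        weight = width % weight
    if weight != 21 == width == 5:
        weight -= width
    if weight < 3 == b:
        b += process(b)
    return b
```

if weight < 3 and 3 == b:

Transformed code:
def apply(width):
    weight = weight - (b + 21)
    b = b * weight[weight]
    weight = b >= width
    if b > b:
        weight = width % weight
    if weight != 21 and 21 == width and (width == 5):
        weight = weight - width
    if weight < 3 and 3 == b:
        b = b + process(b)
    return b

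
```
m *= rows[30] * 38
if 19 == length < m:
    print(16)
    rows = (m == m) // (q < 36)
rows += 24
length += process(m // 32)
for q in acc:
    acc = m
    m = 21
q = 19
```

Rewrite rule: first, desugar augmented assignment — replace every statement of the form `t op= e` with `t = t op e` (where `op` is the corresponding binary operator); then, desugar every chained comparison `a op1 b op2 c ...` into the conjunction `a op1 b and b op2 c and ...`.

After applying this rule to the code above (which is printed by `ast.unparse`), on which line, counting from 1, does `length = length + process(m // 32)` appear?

Transformed code:
m = m * (rows[30] * 38)
if 19 == length and length < m:
    print(16)
    rows = (m == m) // (q < 36)
rows = rows + 24
length = length + process(m // 32)
for q in acc:
    acc = m
    m = 21
q = 19

6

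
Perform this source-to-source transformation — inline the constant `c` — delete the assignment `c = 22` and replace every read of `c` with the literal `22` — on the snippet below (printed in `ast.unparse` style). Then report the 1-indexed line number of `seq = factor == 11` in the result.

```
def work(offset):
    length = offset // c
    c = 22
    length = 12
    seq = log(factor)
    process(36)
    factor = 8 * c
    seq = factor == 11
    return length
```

7

Transformed code:
def work(offset):
    length = offset // 22
    length = 12
    seq = log(factor)
    process(36)
    factor = 8 * 22
    seq = factor == 11
    return length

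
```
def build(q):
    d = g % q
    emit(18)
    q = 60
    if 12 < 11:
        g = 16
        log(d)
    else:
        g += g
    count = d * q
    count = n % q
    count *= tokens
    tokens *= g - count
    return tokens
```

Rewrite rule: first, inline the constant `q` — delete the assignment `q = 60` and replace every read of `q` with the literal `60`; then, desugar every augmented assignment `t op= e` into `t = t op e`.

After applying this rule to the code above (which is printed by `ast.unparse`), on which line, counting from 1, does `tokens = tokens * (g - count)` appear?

Transformed code:
def build(q):
    d = g % 60
    emit(18)
    if 12 < 11:
        g = 16
        log(d)
    else:
        g = g + g
    count = d * 60
    count = n % 60
    count = count * tokens
    tokens = tokens * (g - count)
    return tokens

12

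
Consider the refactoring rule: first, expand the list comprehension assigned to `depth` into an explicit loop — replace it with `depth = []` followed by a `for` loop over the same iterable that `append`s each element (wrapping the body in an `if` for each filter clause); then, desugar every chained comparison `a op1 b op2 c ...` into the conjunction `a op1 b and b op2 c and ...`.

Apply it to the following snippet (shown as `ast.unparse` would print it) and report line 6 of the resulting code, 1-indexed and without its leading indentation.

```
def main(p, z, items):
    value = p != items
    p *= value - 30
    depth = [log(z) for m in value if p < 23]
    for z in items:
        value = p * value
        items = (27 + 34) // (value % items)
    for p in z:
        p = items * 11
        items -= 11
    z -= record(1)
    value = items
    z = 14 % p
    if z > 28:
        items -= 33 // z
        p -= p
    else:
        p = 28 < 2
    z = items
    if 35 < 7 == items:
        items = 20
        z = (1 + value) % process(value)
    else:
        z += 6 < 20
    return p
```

if p < 23:

Transformed code:
def main(p, z, items):
    value = p != items
    p *= value - 30
    depth = []
    for m in value:
        if p < 23:
            depth.append(log(z))
    for z in items:
        value = p * value
        items = (27 + 34) // (value % items)
    for p in z:
        p = items * 11
        items -= 11
    z -= record(1)
    value = items
    z = 14 % p
    if z > 28:
        items -= 33 // z
        p -= p
    else:
        p = 28 < 2
    z = items
    if 35 < 7 and 7 == items:
        items = 20
        z = (1 + value) % process(value)
    else:
        z += 6 < 20
    return p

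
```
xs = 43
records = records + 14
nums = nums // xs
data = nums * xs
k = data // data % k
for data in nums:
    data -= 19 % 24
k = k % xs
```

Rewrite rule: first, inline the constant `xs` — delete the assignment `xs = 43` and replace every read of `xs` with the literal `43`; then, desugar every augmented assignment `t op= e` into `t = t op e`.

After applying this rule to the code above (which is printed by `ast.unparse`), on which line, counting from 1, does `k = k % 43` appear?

7

Transformed code:
records = records + 14
nums = nums // 43
data = nums * 43
k = data // data % k
for data in nums:
    data = data - 19 % 24
k = k % 43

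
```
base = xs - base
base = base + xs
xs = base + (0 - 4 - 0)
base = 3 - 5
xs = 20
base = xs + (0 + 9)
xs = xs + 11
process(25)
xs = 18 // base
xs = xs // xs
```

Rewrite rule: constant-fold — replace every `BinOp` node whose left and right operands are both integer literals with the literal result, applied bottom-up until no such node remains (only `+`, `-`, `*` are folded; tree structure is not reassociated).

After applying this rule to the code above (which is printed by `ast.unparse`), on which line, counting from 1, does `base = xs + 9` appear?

Transformed code:
base = xs - base
base = base + xs
xs = base + -4
base = -2
xs = 20
base = xs + 9
xs = xs + 11
process(25)
xs = 18 // base
xs = xs // xs

6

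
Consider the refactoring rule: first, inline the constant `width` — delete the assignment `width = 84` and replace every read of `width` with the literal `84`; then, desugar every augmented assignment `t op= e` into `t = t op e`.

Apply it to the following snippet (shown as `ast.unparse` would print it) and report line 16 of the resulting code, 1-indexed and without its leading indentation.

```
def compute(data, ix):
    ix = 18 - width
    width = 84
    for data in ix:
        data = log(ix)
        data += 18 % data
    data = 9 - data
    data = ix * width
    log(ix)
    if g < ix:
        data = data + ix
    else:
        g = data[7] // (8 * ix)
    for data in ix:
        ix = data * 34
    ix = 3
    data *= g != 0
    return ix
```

Transformed code:
def compute(data, ix):
    ix = 18 - 84
    for data in ix:
        data = log(ix)
        data = data + 18 % data
    data = 9 - data
    data = ix * 84
    log(ix)
    if g < ix:
        data = data + ix
    else:
        g = data[7] // (8 * ix)
    for data in ix:
        ix = data * 34
    ix = 3
    data = data * (g != 0)
    return ix

data = data * (g != 0)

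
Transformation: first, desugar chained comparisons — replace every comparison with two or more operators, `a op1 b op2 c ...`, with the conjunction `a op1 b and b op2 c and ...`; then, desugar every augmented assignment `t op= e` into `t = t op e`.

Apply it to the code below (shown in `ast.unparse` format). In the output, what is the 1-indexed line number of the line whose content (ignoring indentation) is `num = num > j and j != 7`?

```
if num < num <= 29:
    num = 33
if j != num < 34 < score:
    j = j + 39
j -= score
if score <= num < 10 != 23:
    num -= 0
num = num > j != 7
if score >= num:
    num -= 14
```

8

Transformed code:
if num < num and num <= 29:
    num = 33
if j != num and num < 34 and (34 < score):
    j = j + 39
j = j - score
if score <= num and num < 10 and (10 != 23):
    num = num - 0
num = num > j and j != 7
if score >= num:
    num = num - 14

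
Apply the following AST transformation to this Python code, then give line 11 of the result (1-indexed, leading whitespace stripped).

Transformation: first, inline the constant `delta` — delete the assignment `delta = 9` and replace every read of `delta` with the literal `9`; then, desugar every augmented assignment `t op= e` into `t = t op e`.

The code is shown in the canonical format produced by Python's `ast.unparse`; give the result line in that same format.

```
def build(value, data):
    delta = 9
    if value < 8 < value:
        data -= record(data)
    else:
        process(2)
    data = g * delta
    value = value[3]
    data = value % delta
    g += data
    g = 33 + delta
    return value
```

Transformed code:
def build(value, data):
    if value < 8 < value:
        data = data - record(data)
    else:
        process(2)
    data = g * 9
    value = value[3]
    data = value % 9
    g = g + data
    g = 33 + 9
    return value

return value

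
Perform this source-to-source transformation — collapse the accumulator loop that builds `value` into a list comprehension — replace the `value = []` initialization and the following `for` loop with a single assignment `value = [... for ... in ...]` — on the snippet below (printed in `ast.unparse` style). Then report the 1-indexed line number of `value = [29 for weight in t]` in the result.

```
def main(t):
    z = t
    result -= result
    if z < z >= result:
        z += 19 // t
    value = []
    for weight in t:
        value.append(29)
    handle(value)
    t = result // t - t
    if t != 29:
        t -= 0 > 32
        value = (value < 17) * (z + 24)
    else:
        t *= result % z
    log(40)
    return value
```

6

Transformed code:
def main(t):
    z = t
    result -= result
    if z < z >= result:
        z += 19 // t
    value = [29 for weight in t]
    handle(value)
    t = result // t - t
    if t != 29:
        t -= 0 > 32
        value = (value < 17) * (z + 24)
    else:
        t *= result % z
    log(40)
    return value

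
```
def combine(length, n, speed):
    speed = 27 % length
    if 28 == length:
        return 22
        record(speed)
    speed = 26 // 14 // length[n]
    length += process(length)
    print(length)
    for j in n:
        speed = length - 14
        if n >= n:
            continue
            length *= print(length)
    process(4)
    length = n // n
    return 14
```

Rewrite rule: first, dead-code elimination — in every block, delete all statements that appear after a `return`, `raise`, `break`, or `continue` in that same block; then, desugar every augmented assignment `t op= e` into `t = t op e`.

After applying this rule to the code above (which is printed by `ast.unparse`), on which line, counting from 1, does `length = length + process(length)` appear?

6

Transformed code:
def combine(length, n, speed):
    speed = 27 % length
    if 28 == length:
        return 22
    speed = 26 // 14 // length[n]
    length = length + process(length)
    print(length)
    for j in n:
        speed = length - 14
        if n >= n:
            continue
    process(4)
    length = n // n
    return 14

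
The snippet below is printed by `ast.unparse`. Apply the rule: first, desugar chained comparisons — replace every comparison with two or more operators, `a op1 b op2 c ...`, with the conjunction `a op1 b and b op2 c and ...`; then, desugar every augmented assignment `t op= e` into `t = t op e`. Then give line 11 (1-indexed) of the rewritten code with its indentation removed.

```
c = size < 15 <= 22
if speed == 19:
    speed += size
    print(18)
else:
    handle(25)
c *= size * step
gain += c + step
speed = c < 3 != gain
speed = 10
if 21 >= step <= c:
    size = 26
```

if 21 >= step and step <= c:

Transformed code:
c = size < 15 and 15 <= 22
if speed == 19:
    speed = speed + size
    print(18)
else:
    handle(25)
c = c * (size * step)
gain = gain + (c + step)
speed = c < 3 and 3 != gain
speed = 10
if 21 >= step and step <= c:
    size = 26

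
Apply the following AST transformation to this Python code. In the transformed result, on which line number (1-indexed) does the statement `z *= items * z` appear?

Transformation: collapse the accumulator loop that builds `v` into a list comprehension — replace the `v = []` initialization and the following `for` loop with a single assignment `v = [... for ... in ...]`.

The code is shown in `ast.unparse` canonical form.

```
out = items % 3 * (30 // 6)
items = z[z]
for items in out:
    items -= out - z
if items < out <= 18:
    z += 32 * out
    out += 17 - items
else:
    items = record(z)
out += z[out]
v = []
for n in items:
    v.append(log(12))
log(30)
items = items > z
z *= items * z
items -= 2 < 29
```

Transformed code:
out = items % 3 * (30 // 6)
items = z[z]
for items in out:
    items -= out - z
if items < out <= 18:
    z += 32 * out
    out += 17 - items
else:
    items = record(z)
out += z[out]
v = [log(12) for n in items]
log(30)
items = items > z
z *= items * z
items -= 2 < 29

14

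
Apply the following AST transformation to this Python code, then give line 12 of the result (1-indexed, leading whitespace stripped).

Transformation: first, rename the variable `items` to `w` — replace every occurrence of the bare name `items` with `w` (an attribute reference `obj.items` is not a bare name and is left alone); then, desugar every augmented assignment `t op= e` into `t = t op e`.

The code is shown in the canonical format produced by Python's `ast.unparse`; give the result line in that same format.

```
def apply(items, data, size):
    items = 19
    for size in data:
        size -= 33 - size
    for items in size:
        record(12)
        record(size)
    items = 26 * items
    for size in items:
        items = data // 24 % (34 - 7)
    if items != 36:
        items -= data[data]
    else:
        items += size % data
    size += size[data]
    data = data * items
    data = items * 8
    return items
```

w = w - data[data]

Transformed code:
def apply(w, data, size):
    w = 19
    for size in data:
        size = size - (33 - size)
    for w in size:
        record(12)
        record(size)
    w = 26 * w
    for size in w:
        w = data // 24 % (34 - 7)
    if w != 36:
        w = w - data[data]
    else:
        w = w + size % data
    size = size + size[data]
    data = data * w
    data = w * 8
    return w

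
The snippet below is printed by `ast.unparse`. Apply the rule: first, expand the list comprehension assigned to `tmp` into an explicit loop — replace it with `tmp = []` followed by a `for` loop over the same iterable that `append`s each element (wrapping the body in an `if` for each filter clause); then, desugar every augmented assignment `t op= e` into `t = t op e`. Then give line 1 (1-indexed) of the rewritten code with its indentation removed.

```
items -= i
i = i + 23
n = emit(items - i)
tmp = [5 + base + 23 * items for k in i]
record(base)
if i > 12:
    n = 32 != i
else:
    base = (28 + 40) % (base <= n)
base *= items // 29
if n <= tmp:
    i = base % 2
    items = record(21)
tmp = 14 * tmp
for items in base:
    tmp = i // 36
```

Transformed code:
items = items - i
i = i + 23
n = emit(items - i)
tmp = []
for k in i:
    tmp.append(5 + base + 23 * items)
record(base)
if i > 12:
    n = 32 != i
else:
    base = (28 + 40) % (base <= n)
base = base * (items // 29)
if n <= tmp:
    i = base % 2
    items = record(21)
tmp = 14 * tmp
for items in base:
    tmp = i // 36

items = items - i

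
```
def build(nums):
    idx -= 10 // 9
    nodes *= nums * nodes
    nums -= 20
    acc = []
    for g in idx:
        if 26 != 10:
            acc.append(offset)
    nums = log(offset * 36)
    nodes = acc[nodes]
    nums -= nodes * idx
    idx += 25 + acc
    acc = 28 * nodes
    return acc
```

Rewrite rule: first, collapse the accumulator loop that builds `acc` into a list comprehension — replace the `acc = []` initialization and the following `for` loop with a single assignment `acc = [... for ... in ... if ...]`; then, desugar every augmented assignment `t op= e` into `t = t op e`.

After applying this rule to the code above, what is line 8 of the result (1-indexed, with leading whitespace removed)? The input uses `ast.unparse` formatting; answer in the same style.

Transformed code:
def build(nums):
    idx = idx - 10 // 9
    nodes = nodes * (nums * nodes)
    nums = nums - 20
    acc = [offset for g in idx if 26 != 10]
    nums = log(offset * 36)
    nodes = acc[nodes]
    nums = nums - nodes * idx
    idx = idx + (25 + acc)
    acc = 28 * nodes
    return acc

nums = nums - nodes * idx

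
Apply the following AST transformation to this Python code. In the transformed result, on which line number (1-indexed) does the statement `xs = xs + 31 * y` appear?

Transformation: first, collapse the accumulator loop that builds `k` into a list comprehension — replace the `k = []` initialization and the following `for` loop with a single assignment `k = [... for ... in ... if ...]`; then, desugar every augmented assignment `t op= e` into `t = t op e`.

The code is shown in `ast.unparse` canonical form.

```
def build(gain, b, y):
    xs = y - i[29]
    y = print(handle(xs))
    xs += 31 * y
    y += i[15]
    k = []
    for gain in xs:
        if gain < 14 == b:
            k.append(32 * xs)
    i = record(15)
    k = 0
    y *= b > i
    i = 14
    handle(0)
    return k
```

Transformed code:
def build(gain, b, y):
    xs = y - i[29]
    y = print(handle(xs))
    xs = xs + 31 * y
    y = y + i[15]
    k = [32 * xs for gain in xs if gain < 14 == b]
    i = record(15)
    k = 0
    y = y * (b > i)
    i = 14
    handle(0)
    return k

4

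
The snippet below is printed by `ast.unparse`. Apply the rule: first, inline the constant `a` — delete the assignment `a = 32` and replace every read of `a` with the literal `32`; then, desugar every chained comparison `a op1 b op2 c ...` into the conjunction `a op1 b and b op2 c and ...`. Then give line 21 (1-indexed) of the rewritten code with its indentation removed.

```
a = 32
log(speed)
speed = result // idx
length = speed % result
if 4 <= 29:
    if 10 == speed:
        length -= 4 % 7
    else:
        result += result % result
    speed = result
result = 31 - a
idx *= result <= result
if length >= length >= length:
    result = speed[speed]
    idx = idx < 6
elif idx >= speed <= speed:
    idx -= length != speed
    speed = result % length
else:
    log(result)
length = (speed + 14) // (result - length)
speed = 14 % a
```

Transformed code:
log(speed)
speed = result // idx
length = speed % result
if 4 <= 29:
    if 10 == speed:
        length -= 4 % 7
    else:
        result += result % result
    speed = result
result = 31 - 32
idx *= result <= result
if length >= length and length >= length:
    result = speed[speed]
    idx = idx < 6
elif idx >= speed and speed <= speed:
    idx -= length != speed
    speed = result % length
else:
    log(result)
length = (speed + 14) // (result - length)
speed = 14 % 32

speed = 14 % 32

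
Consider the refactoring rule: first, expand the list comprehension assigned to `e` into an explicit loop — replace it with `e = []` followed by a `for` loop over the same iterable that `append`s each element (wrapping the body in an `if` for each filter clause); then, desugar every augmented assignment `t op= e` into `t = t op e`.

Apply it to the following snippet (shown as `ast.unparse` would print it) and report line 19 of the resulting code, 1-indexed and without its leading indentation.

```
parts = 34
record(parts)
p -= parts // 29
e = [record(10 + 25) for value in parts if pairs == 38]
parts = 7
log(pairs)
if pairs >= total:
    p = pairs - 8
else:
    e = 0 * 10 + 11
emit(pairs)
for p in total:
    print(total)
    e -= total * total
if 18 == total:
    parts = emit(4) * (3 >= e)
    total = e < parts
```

Transformed code:
parts = 34
record(parts)
p = p - parts // 29
e = []
for value in parts:
    if pairs == 38:
        e.append(record(10 + 25))
parts = 7
log(pairs)
if pairs >= total:
    p = pairs - 8
else:
    e = 0 * 10 + 11
emit(pairs)
for p in total:
    print(total)
    e = e - total * total
if 18 == total:
    parts = emit(4) * (3 >= e)
    total = e < parts

parts = emit(4) * (3 >= e)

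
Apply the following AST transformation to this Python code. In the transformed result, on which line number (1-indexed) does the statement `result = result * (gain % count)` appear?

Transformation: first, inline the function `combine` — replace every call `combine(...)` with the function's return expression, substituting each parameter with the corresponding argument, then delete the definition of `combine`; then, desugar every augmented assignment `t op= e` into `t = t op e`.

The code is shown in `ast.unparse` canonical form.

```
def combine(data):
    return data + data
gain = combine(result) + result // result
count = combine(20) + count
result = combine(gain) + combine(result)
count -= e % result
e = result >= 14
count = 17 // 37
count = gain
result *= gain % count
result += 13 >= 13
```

Transformed code:
gain = result + result + result // result
count = 20 + 20 + count
result = gain + gain + (result + result)
count = count - e % result
e = result >= 14
count = 17 // 37
count = gain
result = result * (gain % count)
result = result + (13 >= 13)

8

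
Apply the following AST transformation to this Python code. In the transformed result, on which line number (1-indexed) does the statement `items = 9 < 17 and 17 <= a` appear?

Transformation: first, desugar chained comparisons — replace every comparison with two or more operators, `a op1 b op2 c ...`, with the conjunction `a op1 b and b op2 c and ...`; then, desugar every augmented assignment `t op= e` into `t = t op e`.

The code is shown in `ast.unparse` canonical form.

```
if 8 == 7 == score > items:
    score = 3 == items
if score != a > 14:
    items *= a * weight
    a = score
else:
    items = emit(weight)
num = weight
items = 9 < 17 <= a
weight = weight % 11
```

9

Transformed code:
if 8 == 7 and 7 == score and (score > items):
    score = 3 == items
if score != a and a > 14:
    items = items * (a * weight)
    a = score
else:
    items = emit(weight)
num = weight
items = 9 < 17 and 17 <= a
weight = weight % 11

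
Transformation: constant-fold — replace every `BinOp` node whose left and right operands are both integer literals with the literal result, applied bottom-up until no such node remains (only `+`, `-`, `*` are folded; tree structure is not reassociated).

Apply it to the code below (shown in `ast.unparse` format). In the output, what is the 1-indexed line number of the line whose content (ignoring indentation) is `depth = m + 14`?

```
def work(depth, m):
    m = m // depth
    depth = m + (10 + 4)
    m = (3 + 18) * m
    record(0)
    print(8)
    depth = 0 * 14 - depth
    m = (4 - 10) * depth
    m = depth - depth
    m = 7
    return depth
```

3

Transformed code:
def work(depth, m):
    m = m // depth
    depth = m + 14
    m = 21 * m
    record(0)
    print(8)
    depth = 0 - depth
    m = -6 * depth
    m = depth - depth
    m = 7
    return depth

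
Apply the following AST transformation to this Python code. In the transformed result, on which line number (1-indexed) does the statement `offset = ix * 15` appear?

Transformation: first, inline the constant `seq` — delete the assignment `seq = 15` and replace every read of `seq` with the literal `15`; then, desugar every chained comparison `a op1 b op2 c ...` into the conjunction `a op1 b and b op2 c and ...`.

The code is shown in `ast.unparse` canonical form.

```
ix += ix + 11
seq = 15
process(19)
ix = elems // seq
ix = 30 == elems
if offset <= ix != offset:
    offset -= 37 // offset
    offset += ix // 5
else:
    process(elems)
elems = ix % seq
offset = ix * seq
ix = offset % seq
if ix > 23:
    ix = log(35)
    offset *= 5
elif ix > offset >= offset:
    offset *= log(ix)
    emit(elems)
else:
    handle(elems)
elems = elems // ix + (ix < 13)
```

11

Transformed code:
ix += ix + 11
process(19)
ix = elems // 15
ix = 30 == elems
if offset <= ix and ix != offset:
    offset -= 37 // offset
    offset += ix // 5
else:
    process(elems)
elems = ix % 15
offset = ix * 15
ix = offset % 15
if ix > 23:
    ix = log(35)
    offset *= 5
elif ix > offset and offset >= offset:
    offset *= log(ix)
    emit(elems)
else:
    handle(elems)
elems = elems // ix + (ix < 13)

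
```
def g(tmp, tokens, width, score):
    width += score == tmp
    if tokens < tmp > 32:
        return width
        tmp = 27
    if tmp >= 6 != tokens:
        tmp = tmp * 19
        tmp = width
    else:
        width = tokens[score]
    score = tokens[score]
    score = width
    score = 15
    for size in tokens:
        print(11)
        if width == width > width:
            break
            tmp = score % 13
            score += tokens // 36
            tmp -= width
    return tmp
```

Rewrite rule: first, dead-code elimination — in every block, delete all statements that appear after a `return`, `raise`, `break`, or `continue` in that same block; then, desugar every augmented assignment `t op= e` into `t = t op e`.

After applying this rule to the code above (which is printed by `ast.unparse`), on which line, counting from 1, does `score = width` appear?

Transformed code:
def g(tmp, tokens, width, score):
    width = width + (score == tmp)
    if tokens < tmp > 32:
        return width
    if tmp >= 6 != tokens:
        tmp = tmp * 19
        tmp = width
    else:
        width = tokens[score]
    score = tokens[score]
    score = width
    score = 15
    for size in tokens:
        print(11)
        if width == width > width:
            break
    return tmp

11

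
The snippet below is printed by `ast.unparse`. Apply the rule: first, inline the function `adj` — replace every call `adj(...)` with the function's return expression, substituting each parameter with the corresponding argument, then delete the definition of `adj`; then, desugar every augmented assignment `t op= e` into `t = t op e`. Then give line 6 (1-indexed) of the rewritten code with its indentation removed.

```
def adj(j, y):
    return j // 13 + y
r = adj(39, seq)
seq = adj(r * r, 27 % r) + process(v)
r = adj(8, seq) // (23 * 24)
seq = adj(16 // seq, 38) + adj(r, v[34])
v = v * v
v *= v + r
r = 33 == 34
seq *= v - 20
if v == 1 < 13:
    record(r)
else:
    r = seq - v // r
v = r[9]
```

v = v * (v + r)

Transformed code:
r = 39 // 13 + seq
seq = r * r // 13 + 27 % r + process(v)
r = (8 // 13 + seq) // (23 * 24)
seq = 16 // seq // 13 + 38 + (r // 13 + v[34])
v = v * v
v = v * (v + r)
r = 33 == 34
seq = seq * (v - 20)
if v == 1 < 13:
    record(r)
else:
    r = seq - v // r
v = r[9]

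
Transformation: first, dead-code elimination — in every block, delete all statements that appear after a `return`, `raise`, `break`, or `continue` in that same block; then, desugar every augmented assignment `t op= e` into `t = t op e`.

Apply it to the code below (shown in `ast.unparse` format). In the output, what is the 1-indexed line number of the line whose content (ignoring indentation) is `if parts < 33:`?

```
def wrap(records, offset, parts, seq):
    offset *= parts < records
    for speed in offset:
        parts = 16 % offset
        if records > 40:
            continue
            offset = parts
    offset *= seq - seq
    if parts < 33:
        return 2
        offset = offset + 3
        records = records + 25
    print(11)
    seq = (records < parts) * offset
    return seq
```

Transformed code:
def wrap(records, offset, parts, seq):
    offset = offset * (parts < records)
    for speed in offset:
        parts = 16 % offset
        if records > 40:
            continue
    offset = offset * (seq - seq)
    if parts < 33:
        return 2
    print(11)
    seq = (records < parts) * offset
    return seq

8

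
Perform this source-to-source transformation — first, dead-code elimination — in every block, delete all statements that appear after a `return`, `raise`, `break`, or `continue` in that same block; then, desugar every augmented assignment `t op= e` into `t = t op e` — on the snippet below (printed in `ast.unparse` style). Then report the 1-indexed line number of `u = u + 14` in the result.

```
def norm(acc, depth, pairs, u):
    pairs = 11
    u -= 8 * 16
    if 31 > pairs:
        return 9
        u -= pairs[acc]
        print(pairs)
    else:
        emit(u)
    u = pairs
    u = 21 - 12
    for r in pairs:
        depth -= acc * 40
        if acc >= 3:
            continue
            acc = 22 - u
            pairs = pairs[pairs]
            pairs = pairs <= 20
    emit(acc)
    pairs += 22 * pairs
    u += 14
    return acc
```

16

Transformed code:
def norm(acc, depth, pairs, u):
    pairs = 11
    u = u - 8 * 16
    if 31 > pairs:
        return 9
    else:
        emit(u)
    u = pairs
    u = 21 - 12
    for r in pairs:
        depth = depth - acc * 40
        if acc >= 3:
            continue
    emit(acc)
    pairs = pairs + 22 * pairs
    u = u + 14
    return acc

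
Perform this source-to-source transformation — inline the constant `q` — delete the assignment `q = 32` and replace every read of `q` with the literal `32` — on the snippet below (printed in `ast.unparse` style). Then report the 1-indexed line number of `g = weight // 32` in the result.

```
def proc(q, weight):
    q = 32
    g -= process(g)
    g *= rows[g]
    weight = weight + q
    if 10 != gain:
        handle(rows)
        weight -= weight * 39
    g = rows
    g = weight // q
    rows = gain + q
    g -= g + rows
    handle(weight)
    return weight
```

Transformed code:
def proc(q, weight):
    g -= process(g)
    g *= rows[g]
    weight = weight + 32
    if 10 != gain:
        handle(rows)
        weight -= weight * 39
    g = rows
    g = weight // 32
    rows = gain + 32
    g -= g + rows
    handle(weight)
    return weight

9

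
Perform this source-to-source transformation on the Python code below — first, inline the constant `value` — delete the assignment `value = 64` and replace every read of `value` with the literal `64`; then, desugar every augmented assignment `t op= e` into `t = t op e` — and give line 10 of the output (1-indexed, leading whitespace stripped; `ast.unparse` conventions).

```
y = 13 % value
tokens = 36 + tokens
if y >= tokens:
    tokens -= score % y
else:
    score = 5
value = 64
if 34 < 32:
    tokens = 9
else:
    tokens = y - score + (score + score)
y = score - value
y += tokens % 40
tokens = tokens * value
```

Transformed code:
y = 13 % 64
tokens = 36 + tokens
if y >= tokens:
    tokens = tokens - score % y
else:
    score = 5
if 34 < 32:
    tokens = 9
else:
    tokens = y - score + (score + score)
y = score - 64
y = y + tokens % 40
tokens = tokens * 64

tokens = y - score + (score + score)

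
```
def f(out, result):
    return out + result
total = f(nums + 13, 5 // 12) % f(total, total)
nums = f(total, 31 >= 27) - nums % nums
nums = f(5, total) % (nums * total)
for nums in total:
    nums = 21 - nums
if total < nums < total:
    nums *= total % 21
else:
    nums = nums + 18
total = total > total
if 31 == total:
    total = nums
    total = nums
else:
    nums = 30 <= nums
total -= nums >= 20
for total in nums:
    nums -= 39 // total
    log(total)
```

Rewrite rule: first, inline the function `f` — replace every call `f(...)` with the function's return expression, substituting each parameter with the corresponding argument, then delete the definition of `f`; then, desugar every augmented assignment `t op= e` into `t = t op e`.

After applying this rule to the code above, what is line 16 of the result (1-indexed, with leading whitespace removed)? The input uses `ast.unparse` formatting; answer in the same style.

Transformed code:
total = (nums + 13 + 5 // 12) % (total + total)
nums = total + (31 >= 27) - nums % nums
nums = (5 + total) % (nums * total)
for nums in total:
    nums = 21 - nums
if total < nums < total:
    nums = nums * (total % 21)
else:
    nums = nums + 18
total = total > total
if 31 == total:
    total = nums
    total = nums
else:
    nums = 30 <= nums
total = total - (nums >= 20)
for total in nums:
    nums = nums - 39 // total
    log(total)

total = total - (nums >= 20)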